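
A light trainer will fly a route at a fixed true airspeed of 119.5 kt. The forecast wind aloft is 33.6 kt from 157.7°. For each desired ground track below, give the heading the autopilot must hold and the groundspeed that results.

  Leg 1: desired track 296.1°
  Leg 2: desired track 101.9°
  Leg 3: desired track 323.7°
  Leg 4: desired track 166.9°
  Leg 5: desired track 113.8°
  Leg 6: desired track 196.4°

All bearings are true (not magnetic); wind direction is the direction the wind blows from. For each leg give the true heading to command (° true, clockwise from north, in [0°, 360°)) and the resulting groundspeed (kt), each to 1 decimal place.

Leg 1: desired track 296.1°; wind correction -10.8° → command heading 285.3°, groundspeed 142.5 kt
Leg 2: desired track 101.9°; wind correction +13.4° → command heading 115.3°, groundspeed 97.3 kt
Leg 3: desired track 323.7°; wind correction -3.9° → command heading 319.8°, groundspeed 151.8 kt
Leg 4: desired track 166.9°; wind correction -2.6° → command heading 164.3°, groundspeed 86.2 kt
Leg 5: desired track 113.8°; wind correction +11.2° → command heading 125.0°, groundspeed 93.0 kt
Leg 6: desired track 196.4°; wind correction -10.1° → command heading 186.3°, groundspeed 91.4 kt

Leg 1: heading=285.3°, groundspeed=142.5 kt
Leg 2: heading=115.3°, groundspeed=97.3 kt
Leg 3: heading=319.8°, groundspeed=151.8 kt
Leg 4: heading=164.3°, groundspeed=86.2 kt
Leg 5: heading=125.0°, groundspeed=93.0 kt
Leg 6: heading=186.3°, groundspeed=91.4 kt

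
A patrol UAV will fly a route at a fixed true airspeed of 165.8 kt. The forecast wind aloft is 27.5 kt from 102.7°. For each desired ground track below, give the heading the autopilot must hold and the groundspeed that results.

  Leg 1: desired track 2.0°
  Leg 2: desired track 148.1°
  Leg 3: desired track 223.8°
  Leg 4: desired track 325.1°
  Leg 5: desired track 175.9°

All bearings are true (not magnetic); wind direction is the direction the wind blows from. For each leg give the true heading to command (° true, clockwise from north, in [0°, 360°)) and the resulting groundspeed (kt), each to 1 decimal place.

Leg 1: heading=11.4°, groundspeed=168.7 kt
Leg 2: heading=141.3°, groundspeed=145.3 kt
Leg 3: heading=215.6°, groundspeed=178.3 kt
Leg 4: heading=331.5°, groundspeed=185.1 kt
Leg 5: heading=166.8°, groundspeed=155.7 kt

Leg 1: desired track 2.0°; wind correction +9.4° → command heading 11.4°, groundspeed 168.7 kt
Leg 2: desired track 148.1°; wind correction -6.8° → command heading 141.3°, groundspeed 145.3 kt
Leg 3: desired track 223.8°; wind correction -8.2° → command heading 215.6°, groundspeed 178.3 kt
Leg 4: desired track 325.1°; wind correction +6.4° → command heading 331.5°, groundspeed 185.1 kt
Leg 5: desired track 175.9°; wind correction -9.1° → command heading 166.8°, groundspeed 155.7 kt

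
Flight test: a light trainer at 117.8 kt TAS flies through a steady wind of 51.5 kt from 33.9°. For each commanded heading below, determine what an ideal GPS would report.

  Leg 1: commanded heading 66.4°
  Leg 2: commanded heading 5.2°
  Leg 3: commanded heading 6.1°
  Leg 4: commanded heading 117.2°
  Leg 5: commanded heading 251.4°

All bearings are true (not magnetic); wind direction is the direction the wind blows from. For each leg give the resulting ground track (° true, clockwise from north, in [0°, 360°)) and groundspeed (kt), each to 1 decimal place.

Leg 1: track=86.8°, groundspeed=79.3 kt
Leg 2: track=346.4°, groundspeed=76.7 kt
Leg 3: track=347.7°, groundspeed=76.1 kt
Leg 4: track=141.8°, groundspeed=122.9 kt
Leg 5: track=240.2°, groundspeed=161.7 kt

Leg 1: heading 66.4°; drift +20.4° → track 86.8°, groundspeed 79.3 kt
Leg 2: heading 5.2°; drift -18.8° → track 346.4°, groundspeed 76.7 kt
Leg 3: heading 6.1°; drift -18.4° → track 347.7°, groundspeed 76.1 kt
Leg 4: heading 117.2°; drift +24.6° → track 141.8°, groundspeed 122.9 kt
Leg 5: heading 251.4°; drift -11.2° → track 240.2°, groundspeed 161.7 kt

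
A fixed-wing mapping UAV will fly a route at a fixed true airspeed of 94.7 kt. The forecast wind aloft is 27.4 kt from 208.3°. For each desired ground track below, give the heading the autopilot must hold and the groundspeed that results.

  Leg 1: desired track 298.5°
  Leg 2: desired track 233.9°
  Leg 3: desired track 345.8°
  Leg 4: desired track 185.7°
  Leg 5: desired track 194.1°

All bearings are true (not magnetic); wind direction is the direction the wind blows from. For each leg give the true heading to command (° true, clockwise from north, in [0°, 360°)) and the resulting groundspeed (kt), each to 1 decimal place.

Leg 1: heading=281.7°, groundspeed=90.7 kt
Leg 2: heading=226.7°, groundspeed=69.2 kt
Leg 3: heading=334.5°, groundspeed=113.1 kt
Leg 4: heading=192.1°, groundspeed=68.8 kt
Leg 5: heading=198.2°, groundspeed=67.9 kt

Leg 1: desired track 298.5°; wind correction -16.8° → command heading 281.7°, groundspeed 90.7 kt
Leg 2: desired track 233.9°; wind correction -7.2° → command heading 226.7°, groundspeed 69.2 kt
Leg 3: desired track 345.8°; wind correction -11.3° → command heading 334.5°, groundspeed 113.1 kt
Leg 4: desired track 185.7°; wind correction +6.4° → command heading 192.1°, groundspeed 68.8 kt
Leg 5: desired track 194.1°; wind correction +4.1° → command heading 198.2°, groundspeed 67.9 kt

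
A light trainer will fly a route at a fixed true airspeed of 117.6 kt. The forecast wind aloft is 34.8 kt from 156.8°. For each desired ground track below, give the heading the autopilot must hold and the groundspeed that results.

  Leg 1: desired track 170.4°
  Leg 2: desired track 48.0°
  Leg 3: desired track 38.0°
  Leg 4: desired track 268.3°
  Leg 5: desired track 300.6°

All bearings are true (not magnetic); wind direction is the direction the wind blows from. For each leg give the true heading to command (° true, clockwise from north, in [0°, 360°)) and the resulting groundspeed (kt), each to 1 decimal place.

Leg 1: desired track 170.4°; wind correction -4.0° → command heading 166.4°, groundspeed 83.5 kt
Leg 2: desired track 48.0°; wind correction +16.3° → command heading 64.3°, groundspeed 124.1 kt
Leg 3: desired track 38.0°; wind correction +15.0° → command heading 53.0°, groundspeed 130.3 kt
Leg 4: desired track 268.3°; wind correction -16.0° → command heading 252.3°, groundspeed 125.8 kt
Leg 5: desired track 300.6°; wind correction -10.1° → command heading 290.5°, groundspeed 143.9 kt

Leg 1: heading=166.4°, groundspeed=83.5 kt
Leg 2: heading=64.3°, groundspeed=124.1 kt
Leg 3: heading=53.0°, groundspeed=130.3 kt
Leg 4: heading=252.3°, groundspeed=125.8 kt
Leg 5: heading=290.5°, groundspeed=143.9 kt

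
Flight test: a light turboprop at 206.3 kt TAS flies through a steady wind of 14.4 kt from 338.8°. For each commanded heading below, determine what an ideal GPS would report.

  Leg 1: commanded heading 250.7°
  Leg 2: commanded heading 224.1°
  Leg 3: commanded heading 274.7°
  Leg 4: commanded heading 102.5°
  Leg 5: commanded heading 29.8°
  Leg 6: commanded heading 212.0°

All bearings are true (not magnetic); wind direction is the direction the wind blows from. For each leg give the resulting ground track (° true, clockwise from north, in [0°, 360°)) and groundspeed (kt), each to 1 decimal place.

Leg 1: heading 250.7°; drift -4.0° → track 246.7°, groundspeed 206.3 kt
Leg 2: heading 224.1°; drift -3.5° → track 220.6°, groundspeed 212.7 kt
Leg 3: heading 274.7°; drift -3.7° → track 271.0°, groundspeed 200.4 kt
Leg 4: heading 102.5°; drift +3.2° → track 105.7°, groundspeed 214.6 kt
Leg 5: heading 29.8°; drift +3.2° → track 33.0°, groundspeed 197.6 kt
Leg 6: heading 212.0°; drift -3.1° → track 208.9°, groundspeed 215.2 kt

Leg 1: track=246.7°, groundspeed=206.3 kt
Leg 2: track=220.6°, groundspeed=212.7 kt
Leg 3: track=271.0°, groundspeed=200.4 kt
Leg 4: track=105.7°, groundspeed=214.6 kt
Leg 5: track=33.0°, groundspeed=197.6 kt
Leg 6: track=208.9°, groundspeed=215.2 kt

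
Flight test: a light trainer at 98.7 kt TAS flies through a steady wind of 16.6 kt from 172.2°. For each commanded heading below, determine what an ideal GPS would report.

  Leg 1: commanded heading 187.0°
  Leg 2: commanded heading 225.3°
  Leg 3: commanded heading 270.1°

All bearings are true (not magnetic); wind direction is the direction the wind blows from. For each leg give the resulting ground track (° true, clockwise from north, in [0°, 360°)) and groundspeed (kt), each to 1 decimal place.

Leg 1: heading 187.0°; drift +2.9° → track 189.9°, groundspeed 82.8 kt
Leg 2: heading 225.3°; drift +8.5° → track 233.8°, groundspeed 89.7 kt
Leg 3: heading 270.1°; drift +9.2° → track 279.3°, groundspeed 102.3 kt

Leg 1: track=189.9°, groundspeed=82.8 kt
Leg 2: track=233.8°, groundspeed=89.7 kt
Leg 3: track=279.3°, groundspeed=102.3 kt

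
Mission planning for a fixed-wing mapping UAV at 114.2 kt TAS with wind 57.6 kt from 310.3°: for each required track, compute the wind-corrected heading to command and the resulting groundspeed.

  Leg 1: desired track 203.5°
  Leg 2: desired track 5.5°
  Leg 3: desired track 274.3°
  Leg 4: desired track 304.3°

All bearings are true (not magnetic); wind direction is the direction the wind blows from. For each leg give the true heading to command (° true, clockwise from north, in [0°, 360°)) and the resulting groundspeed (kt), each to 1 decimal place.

Leg 1: desired track 203.5°; wind correction +28.9° → command heading 232.4°, groundspeed 116.7 kt
Leg 2: desired track 5.5°; wind correction -24.5° → command heading 341.0°, groundspeed 71.1 kt
Leg 3: desired track 274.3°; wind correction +17.2° → command heading 291.5°, groundspeed 62.5 kt
Leg 4: desired track 304.3°; wind correction +3.0° → command heading 307.3°, groundspeed 56.8 kt

Leg 1: heading=232.4°, groundspeed=116.7 kt
Leg 2: heading=341.0°, groundspeed=71.1 kt
Leg 3: heading=291.5°, groundspeed=62.5 kt
Leg 4: heading=307.3°, groundspeed=56.8 kt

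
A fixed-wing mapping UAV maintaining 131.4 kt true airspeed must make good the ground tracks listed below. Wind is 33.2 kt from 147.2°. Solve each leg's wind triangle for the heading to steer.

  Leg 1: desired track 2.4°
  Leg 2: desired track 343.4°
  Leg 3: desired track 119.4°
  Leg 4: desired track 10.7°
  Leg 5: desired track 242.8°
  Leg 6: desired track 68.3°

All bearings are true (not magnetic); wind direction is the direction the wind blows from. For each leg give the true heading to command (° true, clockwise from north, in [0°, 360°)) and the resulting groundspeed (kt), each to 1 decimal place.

Leg 1: heading=10.8°, groundspeed=157.1 kt
Leg 2: heading=347.4°, groundspeed=163.0 kt
Leg 3: heading=126.2°, groundspeed=101.1 kt
Leg 4: heading=20.7°, groundspeed=153.5 kt
Leg 5: heading=228.2°, groundspeed=130.4 kt
Leg 6: heading=82.7°, groundspeed=120.9 kt

Leg 1: desired track 2.4°; wind correction +8.4° → command heading 10.8°, groundspeed 157.1 kt
Leg 2: desired track 343.4°; wind correction +4.0° → command heading 347.4°, groundspeed 163.0 kt
Leg 3: desired track 119.4°; wind correction +6.8° → command heading 126.2°, groundspeed 101.1 kt
Leg 4: desired track 10.7°; wind correction +10.0° → command heading 20.7°, groundspeed 153.5 kt
Leg 5: desired track 242.8°; wind correction -14.6° → command heading 228.2°, groundspeed 130.4 kt
Leg 6: desired track 68.3°; wind correction +14.4° → command heading 82.7°, groundspeed 120.9 kt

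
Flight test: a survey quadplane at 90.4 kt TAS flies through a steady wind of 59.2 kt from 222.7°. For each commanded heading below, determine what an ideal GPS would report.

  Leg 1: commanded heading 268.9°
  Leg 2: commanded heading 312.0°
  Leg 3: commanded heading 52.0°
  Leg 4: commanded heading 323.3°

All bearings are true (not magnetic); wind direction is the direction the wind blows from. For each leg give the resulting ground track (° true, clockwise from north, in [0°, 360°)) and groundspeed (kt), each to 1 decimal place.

Leg 1: track=309.7°, groundspeed=65.3 kt
Leg 2: track=345.4°, groundspeed=107.5 kt
Leg 3: track=48.3°, groundspeed=149.1 kt
Leg 4: track=353.2°, groundspeed=116.8 kt

Leg 1: heading 268.9°; drift +40.8° → track 309.7°, groundspeed 65.3 kt
Leg 2: heading 312.0°; drift +33.4° → track 345.4°, groundspeed 107.5 kt
Leg 3: heading 52.0°; drift -3.7° → track 48.3°, groundspeed 149.1 kt
Leg 4: heading 323.3°; drift +29.9° → track 353.2°, groundspeed 116.8 kt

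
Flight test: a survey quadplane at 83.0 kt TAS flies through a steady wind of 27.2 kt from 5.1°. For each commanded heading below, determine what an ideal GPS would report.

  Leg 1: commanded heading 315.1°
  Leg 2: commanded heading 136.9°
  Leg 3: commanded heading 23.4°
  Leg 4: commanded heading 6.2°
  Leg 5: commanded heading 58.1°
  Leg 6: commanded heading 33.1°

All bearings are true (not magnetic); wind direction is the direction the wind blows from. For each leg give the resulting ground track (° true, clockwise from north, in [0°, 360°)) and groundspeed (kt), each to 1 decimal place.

Leg 1: heading 315.1°; drift -17.6° → track 297.5°, groundspeed 68.7 kt
Leg 2: heading 136.9°; drift +11.3° → track 148.2°, groundspeed 103.1 kt
Leg 3: heading 23.4°; drift +8.5° → track 31.9°, groundspeed 57.8 kt
Leg 4: heading 6.2°; drift +0.5° → track 6.7°, groundspeed 55.8 kt
Leg 5: heading 58.1°; drift +18.1° → track 76.2°, groundspeed 70.1 kt
Leg 6: heading 33.1°; drift +12.2° → track 45.3°, groundspeed 60.4 kt

Leg 1: track=297.5°, groundspeed=68.7 kt
Leg 2: track=148.2°, groundspeed=103.1 kt
Leg 3: track=31.9°, groundspeed=57.8 kt
Leg 4: track=6.7°, groundspeed=55.8 kt
Leg 5: track=76.2°, groundspeed=70.1 kt
Leg 6: track=45.3°, groundspeed=60.4 kt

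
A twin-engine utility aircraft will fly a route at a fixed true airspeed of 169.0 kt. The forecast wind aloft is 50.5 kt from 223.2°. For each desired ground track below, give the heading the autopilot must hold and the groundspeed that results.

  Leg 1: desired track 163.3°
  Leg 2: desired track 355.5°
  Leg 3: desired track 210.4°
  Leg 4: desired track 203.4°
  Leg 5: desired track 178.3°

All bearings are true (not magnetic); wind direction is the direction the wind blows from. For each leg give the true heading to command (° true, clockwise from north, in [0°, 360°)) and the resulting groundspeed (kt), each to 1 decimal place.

Leg 1: desired track 163.3°; wind correction +15.0° → command heading 178.3°, groundspeed 137.9 kt
Leg 2: desired track 355.5°; wind correction -12.8° → command heading 342.7°, groundspeed 198.8 kt
Leg 3: desired track 210.4°; wind correction +3.8° → command heading 214.2°, groundspeed 119.4 kt
Leg 4: desired track 203.4°; wind correction +5.8° → command heading 209.2°, groundspeed 120.6 kt
Leg 5: desired track 178.3°; wind correction +12.2° → command heading 190.5°, groundspeed 129.4 kt

Leg 1: heading=178.3°, groundspeed=137.9 kt
Leg 2: heading=342.7°, groundspeed=198.8 kt
Leg 3: heading=214.2°, groundspeed=119.4 kt
Leg 4: heading=209.2°, groundspeed=120.6 kt
Leg 5: heading=190.5°, groundspeed=129.4 kt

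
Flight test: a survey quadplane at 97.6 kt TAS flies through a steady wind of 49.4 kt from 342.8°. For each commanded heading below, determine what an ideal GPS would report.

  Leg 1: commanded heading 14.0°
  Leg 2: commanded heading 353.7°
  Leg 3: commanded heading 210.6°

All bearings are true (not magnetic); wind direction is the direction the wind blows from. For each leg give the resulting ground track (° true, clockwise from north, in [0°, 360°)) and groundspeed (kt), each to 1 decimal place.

Leg 1: heading 14.0°; drift +24.8° → track 38.8°, groundspeed 61.0 kt
Leg 2: heading 353.7°; drift +10.8° → track 4.5°, groundspeed 50.0 kt
Leg 3: heading 210.6°; drift -15.6° → track 195.0°, groundspeed 135.8 kt

Leg 1: track=38.8°, groundspeed=61.0 kt
Leg 2: track=4.5°, groundspeed=50.0 kt
Leg 3: track=195.0°, groundspeed=135.8 kt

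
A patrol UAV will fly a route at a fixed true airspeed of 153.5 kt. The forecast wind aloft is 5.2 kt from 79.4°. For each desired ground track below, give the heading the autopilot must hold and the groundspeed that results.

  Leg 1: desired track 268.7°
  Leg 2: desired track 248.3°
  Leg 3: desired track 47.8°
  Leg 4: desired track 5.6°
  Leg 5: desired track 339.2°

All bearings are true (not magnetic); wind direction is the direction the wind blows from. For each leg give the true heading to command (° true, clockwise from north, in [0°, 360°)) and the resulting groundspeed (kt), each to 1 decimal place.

Leg 1: desired track 268.7°; wind correction +0.3° → command heading 269.0°, groundspeed 158.6 kt
Leg 2: desired track 248.3°; wind correction -0.4° → command heading 247.9°, groundspeed 158.6 kt
Leg 3: desired track 47.8°; wind correction +1.0° → command heading 48.8°, groundspeed 149.0 kt
Leg 4: desired track 5.6°; wind correction +1.9° → command heading 7.5°, groundspeed 152.0 kt
Leg 5: desired track 339.2°; wind correction +1.9° → command heading 341.1°, groundspeed 154.3 kt

Leg 1: heading=269.0°, groundspeed=158.6 kt
Leg 2: heading=247.9°, groundspeed=158.6 kt
Leg 3: heading=48.8°, groundspeed=149.0 kt
Leg 4: heading=7.5°, groundspeed=152.0 kt
Leg 5: heading=341.1°, groundspeed=154.3 kt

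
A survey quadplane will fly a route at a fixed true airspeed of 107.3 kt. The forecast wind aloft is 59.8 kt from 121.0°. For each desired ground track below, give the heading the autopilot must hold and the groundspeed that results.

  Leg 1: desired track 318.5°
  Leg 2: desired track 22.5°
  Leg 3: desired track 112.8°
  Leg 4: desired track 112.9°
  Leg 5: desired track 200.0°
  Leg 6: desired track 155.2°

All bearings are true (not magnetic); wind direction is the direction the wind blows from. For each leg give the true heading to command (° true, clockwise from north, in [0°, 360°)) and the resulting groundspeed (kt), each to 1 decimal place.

Leg 1: desired track 318.5°; wind correction +9.6° → command heading 328.1°, groundspeed 162.8 kt
Leg 2: desired track 22.5°; wind correction +33.4° → command heading 55.9°, groundspeed 98.4 kt
Leg 3: desired track 112.8°; wind correction +4.6° → command heading 117.4°, groundspeed 47.8 kt
Leg 4: desired track 112.9°; wind correction +4.5° → command heading 117.4°, groundspeed 47.8 kt
Leg 5: desired track 200.0°; wind correction -33.2° → command heading 166.8°, groundspeed 78.4 kt
Leg 6: desired track 155.2°; wind correction -18.3° → command heading 136.9°, groundspeed 52.4 kt

Leg 1: heading=328.1°, groundspeed=162.8 kt
Leg 2: heading=55.9°, groundspeed=98.4 kt
Leg 3: heading=117.4°, groundspeed=47.8 kt
Leg 4: heading=117.4°, groundspeed=47.8 kt
Leg 5: heading=166.8°, groundspeed=78.4 kt
Leg 6: heading=136.9°, groundspeed=52.4 kt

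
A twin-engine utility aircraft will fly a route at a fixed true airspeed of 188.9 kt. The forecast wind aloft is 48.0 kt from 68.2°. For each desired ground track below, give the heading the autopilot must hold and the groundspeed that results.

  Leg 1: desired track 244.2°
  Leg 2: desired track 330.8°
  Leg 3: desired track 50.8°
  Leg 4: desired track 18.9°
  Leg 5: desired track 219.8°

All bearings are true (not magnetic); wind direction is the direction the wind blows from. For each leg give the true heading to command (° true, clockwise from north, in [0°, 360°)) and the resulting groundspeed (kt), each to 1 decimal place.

Leg 1: heading=243.2°, groundspeed=236.8 kt
Leg 2: heading=345.4°, groundspeed=189.0 kt
Leg 3: heading=55.2°, groundspeed=142.6 kt
Leg 4: heading=30.0°, groundspeed=154.1 kt
Leg 5: heading=212.9°, groundspeed=229.7 kt

Leg 1: desired track 244.2°; wind correction -1.0° → command heading 243.2°, groundspeed 236.8 kt
Leg 2: desired track 330.8°; wind correction +14.6° → command heading 345.4°, groundspeed 189.0 kt
Leg 3: desired track 50.8°; wind correction +4.4° → command heading 55.2°, groundspeed 142.6 kt
Leg 4: desired track 18.9°; wind correction +11.1° → command heading 30.0°, groundspeed 154.1 kt
Leg 5: desired track 219.8°; wind correction -6.9° → command heading 212.9°, groundspeed 229.7 kt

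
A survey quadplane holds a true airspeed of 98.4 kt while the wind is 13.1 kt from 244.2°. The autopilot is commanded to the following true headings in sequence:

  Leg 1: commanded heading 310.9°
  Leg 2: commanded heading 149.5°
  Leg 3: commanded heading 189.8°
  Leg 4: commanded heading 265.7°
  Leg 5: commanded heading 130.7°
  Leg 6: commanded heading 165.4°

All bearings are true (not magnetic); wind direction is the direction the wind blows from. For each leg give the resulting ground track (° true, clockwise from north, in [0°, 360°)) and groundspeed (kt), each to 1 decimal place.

Leg 1: track=318.3°, groundspeed=94.0 kt
Leg 2: track=142.0°, groundspeed=100.3 kt
Leg 3: track=183.1°, groundspeed=91.4 kt
Leg 4: track=268.9°, groundspeed=86.3 kt
Leg 5: track=124.1°, groundspeed=104.3 kt
Leg 6: track=157.8°, groundspeed=96.7 kt

Leg 1: heading 310.9°; drift +7.4° → track 318.3°, groundspeed 94.0 kt
Leg 2: heading 149.5°; drift -7.5° → track 142.0°, groundspeed 100.3 kt
Leg 3: heading 189.8°; drift -6.7° → track 183.1°, groundspeed 91.4 kt
Leg 4: heading 265.7°; drift +3.2° → track 268.9°, groundspeed 86.3 kt
Leg 5: heading 130.7°; drift -6.6° → track 124.1°, groundspeed 104.3 kt
Leg 6: heading 165.4°; drift -7.6° → track 157.8°, groundspeed 96.7 kt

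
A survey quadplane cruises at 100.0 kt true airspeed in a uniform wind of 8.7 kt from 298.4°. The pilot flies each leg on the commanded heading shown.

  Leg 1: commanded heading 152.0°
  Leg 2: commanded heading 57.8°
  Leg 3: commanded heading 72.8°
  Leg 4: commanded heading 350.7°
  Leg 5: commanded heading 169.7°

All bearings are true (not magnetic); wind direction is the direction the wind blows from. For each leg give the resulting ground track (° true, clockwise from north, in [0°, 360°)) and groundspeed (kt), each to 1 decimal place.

Leg 1: track=149.4°, groundspeed=107.4 kt
Leg 2: track=62.0°, groundspeed=104.5 kt
Leg 3: track=76.2°, groundspeed=106.3 kt
Leg 4: track=354.9°, groundspeed=94.9 kt
Leg 5: track=166.0°, groundspeed=105.7 kt

Leg 1: heading 152.0°; drift -2.6° → track 149.4°, groundspeed 107.4 kt
Leg 2: heading 57.8°; drift +4.2° → track 62.0°, groundspeed 104.5 kt
Leg 3: heading 72.8°; drift +3.4° → track 76.2°, groundspeed 106.3 kt
Leg 4: heading 350.7°; drift +4.2° → track 354.9°, groundspeed 94.9 kt
Leg 5: heading 169.7°; drift -3.7° → track 166.0°, groundspeed 105.7 kt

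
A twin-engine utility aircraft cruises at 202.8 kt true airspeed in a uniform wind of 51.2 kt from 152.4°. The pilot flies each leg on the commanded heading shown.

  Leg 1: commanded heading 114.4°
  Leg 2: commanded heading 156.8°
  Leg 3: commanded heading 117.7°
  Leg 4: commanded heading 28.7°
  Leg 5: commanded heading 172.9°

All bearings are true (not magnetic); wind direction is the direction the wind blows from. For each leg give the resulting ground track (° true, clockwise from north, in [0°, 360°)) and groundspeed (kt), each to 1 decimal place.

Leg 1: heading 114.4°; drift -11.0° → track 103.4°, groundspeed 165.5 kt
Leg 2: heading 156.8°; drift +1.5° → track 158.3°, groundspeed 151.8 kt
Leg 3: heading 117.7°; drift -10.3° → track 107.4°, groundspeed 163.3 kt
Leg 4: heading 28.7°; drift -10.4° → track 18.3°, groundspeed 235.1 kt
Leg 5: heading 172.9°; drift +6.6° → track 179.5°, groundspeed 155.9 kt

Leg 1: track=103.4°, groundspeed=165.5 kt
Leg 2: track=158.3°, groundspeed=151.8 kt
Leg 3: track=107.4°, groundspeed=163.3 kt
Leg 4: track=18.3°, groundspeed=235.1 kt
Leg 5: track=179.5°, groundspeed=155.9 kt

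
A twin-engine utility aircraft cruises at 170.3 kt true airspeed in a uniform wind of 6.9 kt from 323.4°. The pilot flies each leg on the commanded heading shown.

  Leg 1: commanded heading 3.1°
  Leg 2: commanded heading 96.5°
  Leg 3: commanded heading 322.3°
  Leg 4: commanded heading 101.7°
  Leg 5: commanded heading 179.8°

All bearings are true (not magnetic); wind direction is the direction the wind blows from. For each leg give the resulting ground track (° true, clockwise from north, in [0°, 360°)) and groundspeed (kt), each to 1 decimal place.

Leg 1: track=4.6°, groundspeed=165.1 kt
Leg 2: track=98.1°, groundspeed=175.1 kt
Leg 3: track=322.3°, groundspeed=163.4 kt
Leg 4: track=103.2°, groundspeed=175.5 kt
Leg 5: track=178.5°, groundspeed=175.9 kt

Leg 1: heading 3.1°; drift +1.5° → track 4.6°, groundspeed 165.1 kt
Leg 2: heading 96.5°; drift +1.6° → track 98.1°, groundspeed 175.1 kt
Leg 3: heading 322.3°; drift +0.0° → track 322.3°, groundspeed 163.4 kt
Leg 4: heading 101.7°; drift +1.5° → track 103.2°, groundspeed 175.5 kt
Leg 5: heading 179.8°; drift -1.3° → track 178.5°, groundspeed 175.9 kt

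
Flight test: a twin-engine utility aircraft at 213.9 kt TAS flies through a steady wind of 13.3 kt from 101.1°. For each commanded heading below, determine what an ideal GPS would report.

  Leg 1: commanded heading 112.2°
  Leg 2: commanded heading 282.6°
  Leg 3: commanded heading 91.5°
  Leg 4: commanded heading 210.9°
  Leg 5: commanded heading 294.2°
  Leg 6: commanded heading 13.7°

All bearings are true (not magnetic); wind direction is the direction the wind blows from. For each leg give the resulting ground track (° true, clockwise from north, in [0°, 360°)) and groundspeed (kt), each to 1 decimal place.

Leg 1: track=112.9°, groundspeed=200.9 kt
Leg 2: track=282.5°, groundspeed=227.2 kt
Leg 3: track=90.9°, groundspeed=200.8 kt
Leg 4: track=214.2°, groundspeed=218.8 kt
Leg 5: track=293.4°, groundspeed=226.9 kt
Leg 6: track=10.1°, groundspeed=213.7 kt

Leg 1: heading 112.2°; drift +0.7° → track 112.9°, groundspeed 200.9 kt
Leg 2: heading 282.6°; drift -0.1° → track 282.5°, groundspeed 227.2 kt
Leg 3: heading 91.5°; drift -0.6° → track 90.9°, groundspeed 200.8 kt
Leg 4: heading 210.9°; drift +3.3° → track 214.2°, groundspeed 218.8 kt
Leg 5: heading 294.2°; drift -0.8° → track 293.4°, groundspeed 226.9 kt
Leg 6: heading 13.7°; drift -3.6° → track 10.1°, groundspeed 213.7 kt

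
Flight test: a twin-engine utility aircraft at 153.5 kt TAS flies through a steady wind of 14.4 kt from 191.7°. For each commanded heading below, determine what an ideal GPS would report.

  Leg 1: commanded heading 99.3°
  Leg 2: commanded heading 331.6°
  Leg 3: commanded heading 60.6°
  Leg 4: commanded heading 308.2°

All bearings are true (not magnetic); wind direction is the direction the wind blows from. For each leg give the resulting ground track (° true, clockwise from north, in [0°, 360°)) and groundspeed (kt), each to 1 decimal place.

Leg 1: heading 99.3°; drift -5.3° → track 94.0°, groundspeed 154.8 kt
Leg 2: heading 331.6°; drift +3.2° → track 334.8°, groundspeed 164.8 kt
Leg 3: heading 60.6°; drift -3.8° → track 56.8°, groundspeed 163.3 kt
Leg 4: heading 308.2°; drift +4.6° → track 312.8°, groundspeed 160.4 kt

Leg 1: track=94.0°, groundspeed=154.8 kt
Leg 2: track=334.8°, groundspeed=164.8 kt
Leg 3: track=56.8°, groundspeed=163.3 kt
Leg 4: track=312.8°, groundspeed=160.4 kt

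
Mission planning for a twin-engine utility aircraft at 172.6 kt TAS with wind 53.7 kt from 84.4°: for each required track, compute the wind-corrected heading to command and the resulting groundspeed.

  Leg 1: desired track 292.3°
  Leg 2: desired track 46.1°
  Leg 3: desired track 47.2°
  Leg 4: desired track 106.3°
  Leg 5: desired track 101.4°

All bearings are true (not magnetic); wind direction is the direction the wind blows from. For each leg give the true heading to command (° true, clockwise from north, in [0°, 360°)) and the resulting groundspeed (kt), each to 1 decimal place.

Leg 1: desired track 292.3°; wind correction +8.4° → command heading 300.7°, groundspeed 218.2 kt
Leg 2: desired track 46.1°; wind correction +11.1° → command heading 57.2°, groundspeed 127.2 kt
Leg 3: desired track 47.2°; wind correction +10.8° → command heading 58.0°, groundspeed 126.7 kt
Leg 4: desired track 106.3°; wind correction -6.7° → command heading 99.6°, groundspeed 121.6 kt
Leg 5: desired track 101.4°; wind correction -5.2° → command heading 96.2°, groundspeed 120.5 kt

Leg 1: heading=300.7°, groundspeed=218.2 kt
Leg 2: heading=57.2°, groundspeed=127.2 kt
Leg 3: heading=58.0°, groundspeed=126.7 kt
Leg 4: heading=99.6°, groundspeed=121.6 kt
Leg 5: heading=96.2°, groundspeed=120.5 kt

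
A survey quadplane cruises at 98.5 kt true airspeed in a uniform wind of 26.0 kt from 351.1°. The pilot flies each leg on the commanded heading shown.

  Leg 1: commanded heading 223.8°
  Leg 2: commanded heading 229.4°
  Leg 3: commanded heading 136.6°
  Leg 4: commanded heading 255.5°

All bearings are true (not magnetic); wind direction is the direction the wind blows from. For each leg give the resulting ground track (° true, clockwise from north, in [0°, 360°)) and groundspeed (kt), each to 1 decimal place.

Leg 1: track=213.5°, groundspeed=116.1 kt
Leg 2: track=218.2°, groundspeed=114.3 kt
Leg 3: track=143.6°, groundspeed=120.8 kt
Leg 4: track=241.1°, groundspeed=104.3 kt

Leg 1: heading 223.8°; drift -10.3° → track 213.5°, groundspeed 116.1 kt
Leg 2: heading 229.4°; drift -11.2° → track 218.2°, groundspeed 114.3 kt
Leg 3: heading 136.6°; drift +7.0° → track 143.6°, groundspeed 120.8 kt
Leg 4: heading 255.5°; drift -14.4° → track 241.1°, groundspeed 104.3 kt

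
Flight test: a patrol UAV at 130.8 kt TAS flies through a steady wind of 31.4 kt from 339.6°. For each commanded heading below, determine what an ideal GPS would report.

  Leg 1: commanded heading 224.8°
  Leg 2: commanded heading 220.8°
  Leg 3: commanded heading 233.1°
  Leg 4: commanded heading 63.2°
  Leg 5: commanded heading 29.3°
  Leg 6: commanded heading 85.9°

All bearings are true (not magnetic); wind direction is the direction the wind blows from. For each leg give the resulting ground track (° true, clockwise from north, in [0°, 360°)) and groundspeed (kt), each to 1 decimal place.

Leg 1: track=213.6°, groundspeed=146.8 kt
Leg 2: track=210.1°, groundspeed=148.5 kt
Leg 3: track=220.9°, groundspeed=142.9 kt
Leg 4: track=77.0°, groundspeed=131.1 kt
Leg 5: track=41.5°, groundspeed=113.1 kt
Leg 6: track=98.1°, groundspeed=142.8 kt

Leg 1: heading 224.8°; drift -11.2° → track 213.6°, groundspeed 146.8 kt
Leg 2: heading 220.8°; drift -10.7° → track 210.1°, groundspeed 148.5 kt
Leg 3: heading 233.1°; drift -12.2° → track 220.9°, groundspeed 142.9 kt
Leg 4: heading 63.2°; drift +13.8° → track 77.0°, groundspeed 131.1 kt
Leg 5: heading 29.3°; drift +12.2° → track 41.5°, groundspeed 113.1 kt
Leg 6: heading 85.9°; drift +12.2° → track 98.1°, groundspeed 142.8 kt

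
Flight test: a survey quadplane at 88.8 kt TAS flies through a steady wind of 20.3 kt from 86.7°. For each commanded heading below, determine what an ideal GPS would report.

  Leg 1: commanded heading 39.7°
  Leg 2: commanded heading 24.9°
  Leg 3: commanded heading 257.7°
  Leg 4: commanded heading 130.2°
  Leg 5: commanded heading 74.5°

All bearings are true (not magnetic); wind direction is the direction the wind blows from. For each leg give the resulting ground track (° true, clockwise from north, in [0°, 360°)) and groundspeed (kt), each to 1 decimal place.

Leg 1: track=28.5°, groundspeed=76.4 kt
Leg 2: track=12.2°, groundspeed=81.2 kt
Leg 3: track=259.4°, groundspeed=108.9 kt
Leg 4: track=140.9°, groundspeed=75.4 kt
Leg 5: track=70.9°, groundspeed=69.1 kt

Leg 1: heading 39.7°; drift -11.2° → track 28.5°, groundspeed 76.4 kt
Leg 2: heading 24.9°; drift -12.7° → track 12.2°, groundspeed 81.2 kt
Leg 3: heading 257.7°; drift +1.7° → track 259.4°, groundspeed 108.9 kt
Leg 4: heading 130.2°; drift +10.7° → track 140.9°, groundspeed 75.4 kt
Leg 5: heading 74.5°; drift -3.6° → track 70.9°, groundspeed 69.1 kt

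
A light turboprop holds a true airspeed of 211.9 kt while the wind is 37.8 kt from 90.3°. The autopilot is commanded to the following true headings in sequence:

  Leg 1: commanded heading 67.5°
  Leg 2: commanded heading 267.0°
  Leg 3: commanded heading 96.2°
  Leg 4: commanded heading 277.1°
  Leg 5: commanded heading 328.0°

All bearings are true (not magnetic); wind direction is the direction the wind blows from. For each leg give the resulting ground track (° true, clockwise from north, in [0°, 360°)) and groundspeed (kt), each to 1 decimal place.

Leg 1: heading 67.5°; drift -4.7° → track 62.8°, groundspeed 177.7 kt
Leg 2: heading 267.0°; drift +0.5° → track 267.5°, groundspeed 249.6 kt
Leg 3: heading 96.2°; drift +1.3° → track 97.5°, groundspeed 174.3 kt
Leg 4: heading 277.1°; drift -1.0° → track 276.1°, groundspeed 249.5 kt
Leg 5: heading 328.0°; drift -7.8° → track 320.2°, groundspeed 234.3 kt

Leg 1: track=62.8°, groundspeed=177.7 kt
Leg 2: track=267.5°, groundspeed=249.6 kt
Leg 3: track=97.5°, groundspeed=174.3 kt
Leg 4: track=276.1°, groundspeed=249.5 kt
Leg 5: track=320.2°, groundspeed=234.3 kt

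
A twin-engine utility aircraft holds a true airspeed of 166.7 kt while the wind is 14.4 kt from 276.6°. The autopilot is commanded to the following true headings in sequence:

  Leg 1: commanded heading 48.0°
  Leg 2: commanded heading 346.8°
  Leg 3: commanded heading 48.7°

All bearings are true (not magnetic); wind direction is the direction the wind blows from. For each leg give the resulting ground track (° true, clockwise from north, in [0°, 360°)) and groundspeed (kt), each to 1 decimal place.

Leg 1: track=51.5°, groundspeed=176.6 kt
Leg 2: track=351.6°, groundspeed=162.4 kt
Leg 3: track=52.2°, groundspeed=176.7 kt

Leg 1: heading 48.0°; drift +3.5° → track 51.5°, groundspeed 176.6 kt
Leg 2: heading 346.8°; drift +4.8° → track 351.6°, groundspeed 162.4 kt
Leg 3: heading 48.7°; drift +3.5° → track 52.2°, groundspeed 176.7 kt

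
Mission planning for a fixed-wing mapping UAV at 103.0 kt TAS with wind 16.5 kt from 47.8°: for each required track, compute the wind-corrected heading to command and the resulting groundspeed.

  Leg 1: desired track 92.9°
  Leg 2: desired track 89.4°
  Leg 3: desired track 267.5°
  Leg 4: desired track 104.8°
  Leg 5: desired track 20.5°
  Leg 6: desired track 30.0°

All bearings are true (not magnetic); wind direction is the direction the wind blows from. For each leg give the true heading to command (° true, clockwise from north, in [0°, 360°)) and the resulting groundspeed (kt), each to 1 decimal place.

Leg 1: heading=86.4°, groundspeed=90.7 kt
Leg 2: heading=83.3°, groundspeed=90.1 kt
Leg 3: heading=273.4°, groundspeed=115.2 kt
Leg 4: heading=97.1°, groundspeed=93.1 kt
Leg 5: heading=24.7°, groundspeed=88.1 kt
Leg 6: heading=32.8°, groundspeed=87.2 kt

Leg 1: desired track 92.9°; wind correction -6.5° → command heading 86.4°, groundspeed 90.7 kt
Leg 2: desired track 89.4°; wind correction -6.1° → command heading 83.3°, groundspeed 90.1 kt
Leg 3: desired track 267.5°; wind correction +5.9° → command heading 273.4°, groundspeed 115.2 kt
Leg 4: desired track 104.8°; wind correction -7.7° → command heading 97.1°, groundspeed 93.1 kt
Leg 5: desired track 20.5°; wind correction +4.2° → command heading 24.7°, groundspeed 88.1 kt
Leg 6: desired track 30.0°; wind correction +2.8° → command heading 32.8°, groundspeed 87.2 kt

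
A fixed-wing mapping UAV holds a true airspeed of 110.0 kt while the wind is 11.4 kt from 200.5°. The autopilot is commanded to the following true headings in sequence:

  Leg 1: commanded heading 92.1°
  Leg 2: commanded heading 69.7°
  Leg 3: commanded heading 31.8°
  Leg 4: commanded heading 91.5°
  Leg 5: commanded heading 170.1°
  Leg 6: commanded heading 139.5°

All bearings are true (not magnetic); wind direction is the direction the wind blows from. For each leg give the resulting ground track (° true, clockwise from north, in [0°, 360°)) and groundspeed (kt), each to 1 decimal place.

Leg 1: heading 92.1°; drift -5.4° → track 86.7°, groundspeed 114.1 kt
Leg 2: heading 69.7°; drift -4.2° → track 65.5°, groundspeed 117.8 kt
Leg 3: heading 31.8°; drift -1.1° → track 30.7°, groundspeed 121.2 kt
Leg 4: heading 91.5°; drift -5.4° → track 86.1°, groundspeed 114.2 kt
Leg 5: heading 170.1°; drift -3.3° → track 166.8°, groundspeed 100.3 kt
Leg 6: heading 139.5°; drift -5.5° → track 134.0°, groundspeed 104.9 kt

Leg 1: track=86.7°, groundspeed=114.1 kt
Leg 2: track=65.5°, groundspeed=117.8 kt
Leg 3: track=30.7°, groundspeed=121.2 kt
Leg 4: track=86.1°, groundspeed=114.2 kt
Leg 5: track=166.8°, groundspeed=100.3 kt
Leg 6: track=134.0°, groundspeed=104.9 kt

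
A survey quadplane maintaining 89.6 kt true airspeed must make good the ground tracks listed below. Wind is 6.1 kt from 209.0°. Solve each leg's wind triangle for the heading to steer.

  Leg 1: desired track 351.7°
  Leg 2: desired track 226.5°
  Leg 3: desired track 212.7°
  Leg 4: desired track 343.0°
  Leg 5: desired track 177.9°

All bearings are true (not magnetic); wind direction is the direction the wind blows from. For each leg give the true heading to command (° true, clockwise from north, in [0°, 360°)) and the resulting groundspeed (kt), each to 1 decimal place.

Leg 1: desired track 351.7°; wind correction -2.4° → command heading 349.3°, groundspeed 94.4 kt
Leg 2: desired track 226.5°; wind correction -1.2° → command heading 225.3°, groundspeed 83.8 kt
Leg 3: desired track 212.7°; wind correction -0.3° → command heading 212.4°, groundspeed 83.5 kt
Leg 4: desired track 343.0°; wind correction -2.8° → command heading 340.2°, groundspeed 93.7 kt
Leg 5: desired track 177.9°; wind correction +2.0° → command heading 179.9°, groundspeed 84.3 kt

Leg 1: heading=349.3°, groundspeed=94.4 kt
Leg 2: heading=225.3°, groundspeed=83.8 kt
Leg 3: heading=212.4°, groundspeed=83.5 kt
Leg 4: heading=340.2°, groundspeed=93.7 kt
Leg 5: heading=179.9°, groundspeed=84.3 kt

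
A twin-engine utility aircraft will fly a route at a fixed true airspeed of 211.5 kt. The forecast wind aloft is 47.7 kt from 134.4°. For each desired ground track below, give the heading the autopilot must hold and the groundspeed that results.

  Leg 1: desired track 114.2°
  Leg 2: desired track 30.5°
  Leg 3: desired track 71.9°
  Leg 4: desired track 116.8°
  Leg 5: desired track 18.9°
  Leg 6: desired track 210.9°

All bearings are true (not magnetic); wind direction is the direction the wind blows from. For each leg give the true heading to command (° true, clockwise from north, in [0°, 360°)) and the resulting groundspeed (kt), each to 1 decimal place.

Leg 1: desired track 114.2°; wind correction +4.5° → command heading 118.7°, groundspeed 166.1 kt
Leg 2: desired track 30.5°; wind correction +12.6° → command heading 43.1°, groundspeed 217.8 kt
Leg 3: desired track 71.9°; wind correction +11.5° → command heading 83.4°, groundspeed 185.2 kt
Leg 4: desired track 116.8°; wind correction +3.9° → command heading 120.7°, groundspeed 165.5 kt
Leg 5: desired track 18.9°; wind correction +11.7° → command heading 30.6°, groundspeed 227.6 kt
Leg 6: desired track 210.9°; wind correction -12.7° → command heading 198.2°, groundspeed 195.2 kt

Leg 1: heading=118.7°, groundspeed=166.1 kt
Leg 2: heading=43.1°, groundspeed=217.8 kt
Leg 3: heading=83.4°, groundspeed=185.2 kt
Leg 4: heading=120.7°, groundspeed=165.5 kt
Leg 5: heading=30.6°, groundspeed=227.6 kt
Leg 6: heading=198.2°, groundspeed=195.2 kt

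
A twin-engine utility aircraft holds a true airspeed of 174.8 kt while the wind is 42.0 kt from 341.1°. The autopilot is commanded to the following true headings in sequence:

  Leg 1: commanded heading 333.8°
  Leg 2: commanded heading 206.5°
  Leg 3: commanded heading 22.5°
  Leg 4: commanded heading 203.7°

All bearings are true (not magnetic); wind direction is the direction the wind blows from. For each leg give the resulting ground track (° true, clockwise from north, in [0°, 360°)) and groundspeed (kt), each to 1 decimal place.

Leg 1: heading 333.8°; drift -2.3° → track 331.5°, groundspeed 133.2 kt
Leg 2: heading 206.5°; drift -8.3° → track 198.2°, groundspeed 206.5 kt
Leg 3: heading 22.5°; drift +11.0° → track 33.5°, groundspeed 146.0 kt
Leg 4: heading 203.7°; drift -7.9° → track 195.8°, groundspeed 207.7 kt

Leg 1: track=331.5°, groundspeed=133.2 kt
Leg 2: track=198.2°, groundspeed=206.5 kt
Leg 3: track=33.5°, groundspeed=146.0 kt
Leg 4: track=195.8°, groundspeed=207.7 kt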